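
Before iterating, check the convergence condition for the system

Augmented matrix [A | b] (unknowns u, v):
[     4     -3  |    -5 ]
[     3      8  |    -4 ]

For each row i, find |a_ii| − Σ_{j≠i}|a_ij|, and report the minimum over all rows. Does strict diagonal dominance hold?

row 1: |4| − (3) = 1
row 2: |8| − (3) = 5
minimum over rows = 1 → strictly diagonally dominant (convergence guaranteed)

1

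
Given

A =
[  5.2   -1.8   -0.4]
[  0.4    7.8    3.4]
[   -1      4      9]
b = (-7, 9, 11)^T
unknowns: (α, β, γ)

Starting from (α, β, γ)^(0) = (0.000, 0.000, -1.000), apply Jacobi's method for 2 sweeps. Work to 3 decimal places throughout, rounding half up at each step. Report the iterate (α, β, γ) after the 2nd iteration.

(-0.702, 0.694, 0.357)

Iteration 1:
  α = (-7 - (-1.8)·0.000 - (-0.4)·-1.000) / (5.2) = -1.423
  β = (9 - (0.4)·0.000 - (3.4)·-1.000) / (7.8) = 1.590
  γ = (11 - (-1)·0.000 - (4)·0.000) / (9) = 1.222
Iteration 2:
  α = (-7 - (-1.8)·1.590 - (-0.4)·1.222) / (5.2) = -0.702
  β = (9 - (0.4)·-1.423 - (3.4)·1.222) / (7.8) = 0.694
  γ = (11 - (-1)·-1.423 - (4)·1.590) / (9) = 0.357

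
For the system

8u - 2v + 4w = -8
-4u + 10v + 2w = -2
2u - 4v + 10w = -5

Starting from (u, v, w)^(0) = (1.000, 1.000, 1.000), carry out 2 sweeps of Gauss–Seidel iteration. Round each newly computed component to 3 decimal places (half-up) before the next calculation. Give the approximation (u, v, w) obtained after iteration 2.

(-0.920, -0.446, -0.494)

Iteration 1:
  u = (-8 - (-2)·1.000 - (4)·1.000) / (8) = -1.250
  v = (-2 - (-4)·-1.250 - (2)·1.000) / (10) = -0.900
  w = (-5 - (2)·-1.250 - (-4)·-0.900) / (10) = -0.610
Iteration 2:
  u = (-8 - (-2)·-0.900 - (4)·-0.610) / (8) = -0.920
  v = (-2 - (-4)·-0.920 - (2)·-0.610) / (10) = -0.446
  w = (-5 - (2)·-0.920 - (-4)·-0.446) / (10) = -0.494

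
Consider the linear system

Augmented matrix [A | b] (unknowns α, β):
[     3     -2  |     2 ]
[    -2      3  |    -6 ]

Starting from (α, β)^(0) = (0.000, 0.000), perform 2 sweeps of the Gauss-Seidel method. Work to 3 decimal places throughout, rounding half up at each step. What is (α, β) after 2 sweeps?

(-0.370, -2.247)

Iteration 1:
  α = (2 - (-2)·0.000) / (3) = 0.667
  β = (-6 - (-2)·0.667) / (3) = -1.555
Iteration 2:
  α = (2 - (-2)·-1.555) / (3) = -0.370
  β = (-6 - (-2)·-0.370) / (3) = -2.247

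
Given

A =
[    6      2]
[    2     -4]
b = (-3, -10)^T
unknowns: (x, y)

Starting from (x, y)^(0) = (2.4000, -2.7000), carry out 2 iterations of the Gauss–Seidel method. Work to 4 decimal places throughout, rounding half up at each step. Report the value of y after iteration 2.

1.8000

Iteration 1:
  x = (-3 - (2)·-2.7000) / (6) = 0.4000
  y = (-10 - (2)·0.4000) / (-4) = 2.7000
Iteration 2:
  x = (-3 - (2)·2.7000) / (6) = -1.4000
  y = (-10 - (2)·-1.4000) / (-4) = 1.8000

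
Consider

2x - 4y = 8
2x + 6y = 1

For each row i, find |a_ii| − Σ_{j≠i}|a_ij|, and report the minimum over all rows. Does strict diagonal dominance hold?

-2

row 1: |2| − (4) = -2
row 2: |6| − (2) = 4
minimum over rows = -2 → not strictly diagonally dominant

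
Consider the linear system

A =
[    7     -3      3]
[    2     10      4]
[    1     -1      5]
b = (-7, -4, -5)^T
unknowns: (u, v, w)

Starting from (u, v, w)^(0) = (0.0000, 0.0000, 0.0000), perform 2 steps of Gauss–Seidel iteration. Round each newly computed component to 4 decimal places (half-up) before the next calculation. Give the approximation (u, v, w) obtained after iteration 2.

Iteration 1:
  u = (-7 - (-3)·0.0000 - (3)·0.0000) / (7) = -1.0000
  v = (-4 - (2)·-1.0000 - (4)·0.0000) / (10) = -0.2000
  w = (-5 - (1)·-1.0000 - (-1)·-0.2000) / (5) = -0.8400
Iteration 2:
  u = (-7 - (-3)·-0.2000 - (3)·-0.8400) / (7) = -0.7257
  v = (-4 - (2)·-0.7257 - (4)·-0.8400) / (10) = 0.0811
  w = (-5 - (1)·-0.7257 - (-1)·0.0811) / (5) = -0.8386

(-0.7257, 0.0811, -0.8386)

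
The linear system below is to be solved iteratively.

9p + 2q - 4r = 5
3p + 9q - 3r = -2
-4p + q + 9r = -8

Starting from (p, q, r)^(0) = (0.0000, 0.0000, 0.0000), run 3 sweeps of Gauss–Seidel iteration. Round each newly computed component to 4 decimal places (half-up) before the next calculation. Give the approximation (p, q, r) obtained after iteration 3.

(0.3846, -0.5700, -0.6546)

Iteration 1:
  p = (5 - (2)·0.0000 - (-4)·0.0000) / (9) = 0.5556
  q = (-2 - (3)·0.5556 - (-3)·0.0000) / (9) = -0.4074
  r = (-8 - (-4)·0.5556 - (1)·-0.4074) / (9) = -0.5967
Iteration 2:
  p = (5 - (2)·-0.4074 - (-4)·-0.5967) / (9) = 0.3809
  q = (-2 - (3)·0.3809 - (-3)·-0.5967) / (9) = -0.5481
  r = (-8 - (-4)·0.3809 - (1)·-0.5481) / (9) = -0.6587
Iteration 3:
  p = (5 - (2)·-0.5481 - (-4)·-0.6587) / (9) = 0.3846
  q = (-2 - (3)·0.3846 - (-3)·-0.6587) / (9) = -0.5700
  r = (-8 - (-4)·0.3846 - (1)·-0.5700) / (9) = -0.6546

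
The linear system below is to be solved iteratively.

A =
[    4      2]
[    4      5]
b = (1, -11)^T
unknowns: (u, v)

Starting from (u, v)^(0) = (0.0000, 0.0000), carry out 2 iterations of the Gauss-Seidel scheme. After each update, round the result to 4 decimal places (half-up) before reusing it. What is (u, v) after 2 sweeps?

Iteration 1:
  u = (1 - (2)·0.0000) / (4) = 0.2500
  v = (-11 - (4)·0.2500) / (5) = -2.4000
Iteration 2:
  u = (1 - (2)·-2.4000) / (4) = 1.4500
  v = (-11 - (4)·1.4500) / (5) = -3.3600

(1.4500, -3.3600)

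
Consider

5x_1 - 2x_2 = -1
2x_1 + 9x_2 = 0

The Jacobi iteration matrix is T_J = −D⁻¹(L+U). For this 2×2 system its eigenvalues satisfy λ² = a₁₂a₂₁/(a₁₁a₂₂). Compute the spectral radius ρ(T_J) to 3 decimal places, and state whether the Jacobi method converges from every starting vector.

a₁₂a₂₁/(a₁₁a₂₂) = (-2)·(2) / ((5)·(9)) = -0.088889
ρ = √|-0.088889| = √0.088889 = 0.298
ρ < 1, so Jacobi converges

0.298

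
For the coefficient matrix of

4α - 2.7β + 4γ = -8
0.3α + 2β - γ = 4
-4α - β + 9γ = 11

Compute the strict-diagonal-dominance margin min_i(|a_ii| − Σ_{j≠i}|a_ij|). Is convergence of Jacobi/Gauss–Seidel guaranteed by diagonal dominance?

-2.7

row 1: |4| − (2.7+4) = -2.7
row 2: |2| − (0.3+1) = 0.7
row 3: |9| − (4+1) = 4
minimum over rows = -2.7 → not strictly diagonally dominant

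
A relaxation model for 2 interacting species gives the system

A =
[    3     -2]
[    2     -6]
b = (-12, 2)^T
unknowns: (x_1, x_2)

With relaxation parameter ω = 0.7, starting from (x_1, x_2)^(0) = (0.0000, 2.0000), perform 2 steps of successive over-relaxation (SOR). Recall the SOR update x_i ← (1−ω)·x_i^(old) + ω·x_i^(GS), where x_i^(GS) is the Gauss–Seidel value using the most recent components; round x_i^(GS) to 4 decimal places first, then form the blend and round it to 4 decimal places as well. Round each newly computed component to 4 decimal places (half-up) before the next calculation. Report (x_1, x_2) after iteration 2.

(-3.3921, -1.0455)

Iteration 1:
  x_1: GS value = (-12 - (-2)·2.0000) / (3) = -2.6667;  x_1 ← (1−ω)·0.0000 + ω·-2.6667 = -1.8667
  x_2: GS value = (2 - (2)·-1.8667) / (-6) = -0.9556;  x_2 ← (1−ω)·2.0000 + ω·-0.9556 = -0.0689
Iteration 2:
  x_1: GS value = (-12 - (-2)·-0.0689) / (3) = -4.0459;  x_1 ← (1−ω)·-1.8667 + ω·-4.0459 = -3.3921
  x_2: GS value = (2 - (2)·-3.3921) / (-6) = -1.4640;  x_2 ← (1−ω)·-0.0689 + ω·-1.4640 = -1.0455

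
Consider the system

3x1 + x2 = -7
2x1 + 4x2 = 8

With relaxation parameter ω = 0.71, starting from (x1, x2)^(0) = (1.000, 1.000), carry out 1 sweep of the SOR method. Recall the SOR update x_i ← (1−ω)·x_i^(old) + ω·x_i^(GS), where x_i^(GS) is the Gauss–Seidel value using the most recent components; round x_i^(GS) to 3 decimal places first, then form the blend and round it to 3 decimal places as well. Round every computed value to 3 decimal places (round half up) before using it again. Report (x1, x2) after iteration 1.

(-1.604, 2.279)

Iteration 1:
  x1: GS value = (-7 - (1)·1.000) / (3) = -2.667;  x1 ← (1−ω)·1.000 + ω·-2.667 = -1.604
  x2: GS value = (8 - (2)·-1.604) / (4) = 2.802;  x2 ← (1−ω)·1.000 + ω·2.802 = 2.279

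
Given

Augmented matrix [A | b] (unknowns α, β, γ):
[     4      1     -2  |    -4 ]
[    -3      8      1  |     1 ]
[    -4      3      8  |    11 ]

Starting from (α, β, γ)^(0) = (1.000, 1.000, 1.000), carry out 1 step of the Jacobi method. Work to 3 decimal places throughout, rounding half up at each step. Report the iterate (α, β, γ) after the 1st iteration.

(-0.750, 0.375, 1.500)

Iteration 1:
  α = (-4 - (1)·1.000 - (-2)·1.000) / (4) = -0.750
  β = (1 - (-3)·1.000 - (1)·1.000) / (8) = 0.375
  γ = (11 - (-4)·1.000 - (3)·1.000) / (8) = 1.500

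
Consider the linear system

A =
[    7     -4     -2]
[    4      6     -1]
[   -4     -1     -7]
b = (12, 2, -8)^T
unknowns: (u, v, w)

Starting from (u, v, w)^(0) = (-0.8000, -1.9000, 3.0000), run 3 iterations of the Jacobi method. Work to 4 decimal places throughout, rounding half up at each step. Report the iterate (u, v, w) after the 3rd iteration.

(1.5452, -1.6702, -0.5392)

Iteration 1:
  u = (12 - (-4)·-1.9000 - (-2)·3.0000) / (7) = 1.4857
  v = (2 - (4)·-0.8000 - (-1)·3.0000) / (6) = 1.3667
  w = (-8 - (-4)·-0.8000 - (-1)·-1.9000) / (-7) = 1.8714
Iteration 2:
  u = (12 - (-4)·1.3667 - (-2)·1.8714) / (7) = 3.0299
  v = (2 - (4)·1.4857 - (-1)·1.8714) / (6) = -0.3452
  w = (-8 - (-4)·1.4857 - (-1)·1.3667) / (-7) = 0.0986
Iteration 3:
  u = (12 - (-4)·-0.3452 - (-2)·0.0986) / (7) = 1.5452
  v = (2 - (4)·3.0299 - (-1)·0.0986) / (6) = -1.6702
  w = (-8 - (-4)·3.0299 - (-1)·-0.3452) / (-7) = -0.5392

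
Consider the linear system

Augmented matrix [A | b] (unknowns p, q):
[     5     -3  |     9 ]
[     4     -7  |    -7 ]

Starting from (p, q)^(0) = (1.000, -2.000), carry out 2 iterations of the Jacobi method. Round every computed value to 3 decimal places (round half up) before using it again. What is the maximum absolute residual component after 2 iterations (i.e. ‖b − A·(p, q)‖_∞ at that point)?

Iteration 1:
  p = (9 - (-3)·-2.000) / (5) = 0.600
  q = (-7 - (4)·1.000) / (-7) = 1.571
Iteration 2:
  p = (9 - (-3)·1.571) / (5) = 2.743
  q = (-7 - (4)·0.600) / (-7) = 1.343
Residual b − A·x = (-0.686, -8.571); ∞-norm = 8.571

8.571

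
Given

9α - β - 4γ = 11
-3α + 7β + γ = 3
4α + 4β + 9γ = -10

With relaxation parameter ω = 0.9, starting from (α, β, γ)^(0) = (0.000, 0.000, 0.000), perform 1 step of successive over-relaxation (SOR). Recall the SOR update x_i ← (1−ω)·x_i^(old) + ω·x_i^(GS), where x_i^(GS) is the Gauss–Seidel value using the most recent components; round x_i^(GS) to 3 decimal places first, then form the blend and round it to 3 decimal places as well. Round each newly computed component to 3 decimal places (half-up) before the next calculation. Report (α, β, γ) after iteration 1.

(1.100, 0.810, -1.764)

Iteration 1:
  α: GS value = (11 - (-1)·0.000 - (-4)·0.000) / (9) = 1.222;  α ← (1−ω)·0.000 + ω·1.222 = 1.100
  β: GS value = (3 - (-3)·1.100 - (1)·0.000) / (7) = 0.900;  β ← (1−ω)·0.000 + ω·0.900 = 0.810
  γ: GS value = (-10 - (4)·1.100 - (4)·0.810) / (9) = -1.960;  γ ← (1−ω)·0.000 + ω·-1.960 = -1.764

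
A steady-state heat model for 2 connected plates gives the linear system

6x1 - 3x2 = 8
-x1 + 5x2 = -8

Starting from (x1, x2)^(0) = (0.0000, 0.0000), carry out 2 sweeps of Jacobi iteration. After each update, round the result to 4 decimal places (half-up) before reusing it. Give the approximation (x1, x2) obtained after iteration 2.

Iteration 1:
  x1 = (8 - (-3)·0.0000) / (6) = 1.3333
  x2 = (-8 - (-1)·0.0000) / (5) = -1.6000
Iteration 2:
  x1 = (8 - (-3)·-1.6000) / (6) = 0.5333
  x2 = (-8 - (-1)·1.3333) / (5) = -1.3333

(0.5333, -1.3333)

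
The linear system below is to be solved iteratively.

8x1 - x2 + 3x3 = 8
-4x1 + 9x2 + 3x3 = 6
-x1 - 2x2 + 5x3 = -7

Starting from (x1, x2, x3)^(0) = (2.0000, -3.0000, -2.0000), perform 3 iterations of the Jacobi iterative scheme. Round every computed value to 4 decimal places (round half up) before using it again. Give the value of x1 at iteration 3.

1.3399

Iteration 1:
  x1 = (8 - (-1)·-3.0000 - (3)·-2.0000) / (8) = 1.3750
  x2 = (6 - (-4)·2.0000 - (3)·-2.0000) / (9) = 2.2222
  x3 = (-7 - (-1)·2.0000 - (-2)·-3.0000) / (5) = -2.2000
Iteration 2:
  x1 = (8 - (-1)·2.2222 - (3)·-2.2000) / (8) = 2.1028
  x2 = (6 - (-4)·1.3750 - (3)·-2.2000) / (9) = 2.0111
  x3 = (-7 - (-1)·1.3750 - (-2)·2.2222) / (5) = -0.2361
Iteration 3:
  x1 = (8 - (-1)·2.0111 - (3)·-0.2361) / (8) = 1.3399
  x2 = (6 - (-4)·2.1028 - (3)·-0.2361) / (9) = 1.6799
  x3 = (-7 - (-1)·2.1028 - (-2)·2.0111) / (5) = -0.1750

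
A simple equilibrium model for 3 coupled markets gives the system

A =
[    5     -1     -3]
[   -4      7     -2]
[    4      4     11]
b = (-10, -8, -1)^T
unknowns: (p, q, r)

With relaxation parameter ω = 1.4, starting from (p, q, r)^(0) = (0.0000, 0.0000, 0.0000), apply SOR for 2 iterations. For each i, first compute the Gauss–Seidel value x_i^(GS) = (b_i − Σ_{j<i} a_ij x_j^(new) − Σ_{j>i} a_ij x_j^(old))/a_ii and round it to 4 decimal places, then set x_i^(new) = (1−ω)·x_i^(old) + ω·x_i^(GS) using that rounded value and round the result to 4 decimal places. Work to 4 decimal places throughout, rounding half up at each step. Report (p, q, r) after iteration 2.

(-0.0225, 1.2194, -2.0378)

Iteration 1:
  p: GS value = (-10 - (-1)·0.0000 - (-3)·0.0000) / (5) = -2.0000;  p ← (1−ω)·0.0000 + ω·-2.0000 = -2.8000
  q: GS value = (-8 - (-4)·-2.8000 - (-2)·0.0000) / (7) = -2.7429;  q ← (1−ω)·0.0000 + ω·-2.7429 = -3.8401
  r: GS value = (-1 - (4)·-2.8000 - (4)·-3.8401) / (11) = 2.3237;  r ← (1−ω)·0.0000 + ω·2.3237 = 3.2532
Iteration 2:
  p: GS value = (-10 - (-1)·-3.8401 - (-3)·3.2532) / (5) = -0.8161;  p ← (1−ω)·-2.8000 + ω·-0.8161 = -0.0225
  q: GS value = (-8 - (-4)·-0.0225 - (-2)·3.2532) / (7) = -0.2262;  q ← (1−ω)·-3.8401 + ω·-0.2262 = 1.2194
  r: GS value = (-1 - (4)·-0.0225 - (4)·1.2194) / (11) = -0.5261;  r ← (1−ω)·3.2532 + ω·-0.5261 = -2.0378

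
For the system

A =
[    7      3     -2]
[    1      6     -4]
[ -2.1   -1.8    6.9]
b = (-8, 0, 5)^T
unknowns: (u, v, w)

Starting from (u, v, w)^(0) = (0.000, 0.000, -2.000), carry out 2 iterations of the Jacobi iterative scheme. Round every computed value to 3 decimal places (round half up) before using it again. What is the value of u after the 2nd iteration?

-0.364

Iteration 1:
  u = (-8 - (3)·0.000 - (-2)·-2.000) / (7) = -1.714
  v = (0 - (1)·0.000 - (-4)·-2.000) / (6) = -1.333
  w = (5 - (-2.1)·0.000 - (-1.8)·0.000) / (6.9) = 0.725
Iteration 2:
  u = (-8 - (3)·-1.333 - (-2)·0.725) / (7) = -0.364
  v = (0 - (1)·-1.714 - (-4)·0.725) / (6) = 0.769
  w = (5 - (-2.1)·-1.714 - (-1.8)·-1.333) / (6.9) = -0.145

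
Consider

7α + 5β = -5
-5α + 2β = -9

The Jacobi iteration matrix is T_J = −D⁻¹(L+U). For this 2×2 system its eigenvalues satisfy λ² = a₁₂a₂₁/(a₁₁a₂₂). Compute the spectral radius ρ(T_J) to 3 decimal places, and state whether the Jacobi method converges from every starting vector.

1.336

a₁₂a₂₁/(a₁₁a₂₂) = (5)·(-5) / ((7)·(2)) = -1.785714
ρ = √|-1.785714| = √1.785714 = 1.336
ρ > 1, so Jacobi diverges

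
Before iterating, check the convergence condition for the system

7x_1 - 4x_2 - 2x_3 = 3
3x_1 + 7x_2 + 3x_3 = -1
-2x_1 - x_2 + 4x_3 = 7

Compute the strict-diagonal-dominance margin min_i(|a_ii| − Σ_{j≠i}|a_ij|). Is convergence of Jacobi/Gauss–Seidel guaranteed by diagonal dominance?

row 1: |7| − (4+2) = 1
row 2: |7| − (3+3) = 1
row 3: |4| − (2+1) = 1
minimum over rows = 1 → strictly diagonally dominant (convergence guaranteed)

1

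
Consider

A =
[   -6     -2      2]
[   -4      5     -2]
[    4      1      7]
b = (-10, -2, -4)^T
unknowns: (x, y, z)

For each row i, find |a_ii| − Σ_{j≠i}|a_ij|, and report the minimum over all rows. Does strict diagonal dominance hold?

-1

row 1: |-6| − (2+2) = 2
row 2: |5| − (4+2) = -1
row 3: |7| − (4+1) = 2
minimum over rows = -1 → not strictly diagonally dominant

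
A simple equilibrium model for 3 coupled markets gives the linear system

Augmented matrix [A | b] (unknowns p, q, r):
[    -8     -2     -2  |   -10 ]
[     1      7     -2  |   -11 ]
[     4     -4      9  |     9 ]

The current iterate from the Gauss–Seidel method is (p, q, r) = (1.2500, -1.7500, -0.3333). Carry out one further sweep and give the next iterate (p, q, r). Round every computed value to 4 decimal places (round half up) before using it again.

One sweep:
  p = (-10 - (-2)·-1.7500 - (-2)·-0.3333) / (-8) = 1.7708
  q = (-11 - (1)·1.7708 - (-2)·-0.3333) / (7) = -1.9196
  r = (9 - (4)·1.7708 - (-4)·-1.9196) / (9) = -0.6402

(1.7708, -1.9196, -0.6402)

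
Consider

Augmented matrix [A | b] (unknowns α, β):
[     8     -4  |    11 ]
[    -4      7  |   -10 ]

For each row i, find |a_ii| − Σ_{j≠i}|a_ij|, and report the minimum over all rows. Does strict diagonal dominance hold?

row 1: |8| − (4) = 4
row 2: |7| − (4) = 3
minimum over rows = 3 → strictly diagonally dominant (convergence guaranteed)

3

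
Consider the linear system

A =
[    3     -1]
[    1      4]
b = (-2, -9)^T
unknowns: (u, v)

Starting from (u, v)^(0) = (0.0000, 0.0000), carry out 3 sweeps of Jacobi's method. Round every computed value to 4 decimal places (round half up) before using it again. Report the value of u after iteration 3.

Iteration 1:
  u = (-2 - (-1)·0.0000) / (3) = -0.6667
  v = (-9 - (1)·0.0000) / (4) = -2.2500
Iteration 2:
  u = (-2 - (-1)·-2.2500) / (3) = -1.4167
  v = (-9 - (1)·-0.6667) / (4) = -2.0833
Iteration 3:
  u = (-2 - (-1)·-2.0833) / (3) = -1.3611
  v = (-9 - (1)·-1.4167) / (4) = -1.8958

-1.3611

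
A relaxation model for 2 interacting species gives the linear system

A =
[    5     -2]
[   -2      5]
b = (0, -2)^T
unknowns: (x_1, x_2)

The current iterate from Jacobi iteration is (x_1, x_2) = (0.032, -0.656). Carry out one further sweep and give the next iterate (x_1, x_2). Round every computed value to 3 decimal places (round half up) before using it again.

(-0.262, -0.387)

One sweep:
  x_1 = (0 - (-2)·-0.656) / (5) = -0.262
  x_2 = (-2 - (-2)·0.032) / (5) = -0.387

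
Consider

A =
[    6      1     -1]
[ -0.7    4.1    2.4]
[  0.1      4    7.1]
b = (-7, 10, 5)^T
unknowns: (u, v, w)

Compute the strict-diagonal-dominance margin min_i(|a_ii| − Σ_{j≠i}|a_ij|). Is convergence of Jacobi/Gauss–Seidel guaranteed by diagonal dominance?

1

row 1: |6| − (1+1) = 4
row 2: |4.1| − (0.7+2.4) = 1
row 3: |7.1| − (0.1+4) = 3
minimum over rows = 1 → strictly diagonally dominant (convergence guaranteed)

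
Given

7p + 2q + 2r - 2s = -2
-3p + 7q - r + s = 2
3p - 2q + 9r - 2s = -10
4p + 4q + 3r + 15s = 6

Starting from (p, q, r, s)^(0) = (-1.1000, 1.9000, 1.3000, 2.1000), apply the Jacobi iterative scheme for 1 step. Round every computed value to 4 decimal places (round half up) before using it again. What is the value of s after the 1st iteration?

-0.0733

Iteration 1:
  p = (-2 - (2)·1.9000 - (2)·1.3000 - (-2)·2.1000) / (7) = -0.6000
  q = (2 - (-3)·-1.1000 - (-1)·1.3000 - (1)·2.1000) / (7) = -0.3000
  r = (-10 - (3)·-1.1000 - (-2)·1.9000 - (-2)·2.1000) / (9) = 0.1444
  s = (6 - (4)·-1.1000 - (4)·1.9000 - (3)·1.3000) / (15) = -0.0733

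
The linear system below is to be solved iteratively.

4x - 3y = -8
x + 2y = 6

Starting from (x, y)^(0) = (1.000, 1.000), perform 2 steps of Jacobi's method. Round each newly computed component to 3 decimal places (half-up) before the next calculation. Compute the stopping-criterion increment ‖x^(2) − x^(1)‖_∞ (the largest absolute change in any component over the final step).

Iteration 1:
  x = (-8 - (-3)·1.000) / (4) = -1.250
  y = (6 - (1)·1.000) / (2) = 2.500
Iteration 2:
  x = (-8 - (-3)·2.500) / (4) = -0.125
  y = (6 - (1)·-1.250) / (2) = 3.625
Change: (1.125, 1.125) → max |·| = 1.125

1.125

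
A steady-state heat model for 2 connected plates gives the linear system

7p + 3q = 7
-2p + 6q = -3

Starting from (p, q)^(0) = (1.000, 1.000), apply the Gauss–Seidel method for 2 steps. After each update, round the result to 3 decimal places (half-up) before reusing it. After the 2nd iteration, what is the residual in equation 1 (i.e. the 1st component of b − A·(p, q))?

-0.565

Iteration 1:
  p = (7 - (3)·1.000) / (7) = 0.571
  q = (-3 - (-2)·0.571) / (6) = -0.310
Iteration 2:
  p = (7 - (3)·-0.310) / (7) = 1.133
  q = (-3 - (-2)·1.133) / (6) = -0.122
Residual b − A·x = (-0.565, -0.002)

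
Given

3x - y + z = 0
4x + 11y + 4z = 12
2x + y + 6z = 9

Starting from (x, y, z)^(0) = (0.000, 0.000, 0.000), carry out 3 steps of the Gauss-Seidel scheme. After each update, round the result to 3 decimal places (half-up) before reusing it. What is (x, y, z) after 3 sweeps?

(-0.260, 0.669, 1.475)

Iteration 1:
  x = (0 - (-1)·0.000 - (1)·0.000) / (3) = 0.000
  y = (12 - (4)·0.000 - (4)·0.000) / (11) = 1.091
  z = (9 - (2)·0.000 - (1)·1.091) / (6) = 1.318
Iteration 2:
  x = (0 - (-1)·1.091 - (1)·1.318) / (3) = -0.076
  y = (12 - (4)·-0.076 - (4)·1.318) / (11) = 0.639
  z = (9 - (2)·-0.076 - (1)·0.639) / (6) = 1.419
Iteration 3:
  x = (0 - (-1)·0.639 - (1)·1.419) / (3) = -0.260
  y = (12 - (4)·-0.260 - (4)·1.419) / (11) = 0.669
  z = (9 - (2)·-0.260 - (1)·0.669) / (6) = 1.475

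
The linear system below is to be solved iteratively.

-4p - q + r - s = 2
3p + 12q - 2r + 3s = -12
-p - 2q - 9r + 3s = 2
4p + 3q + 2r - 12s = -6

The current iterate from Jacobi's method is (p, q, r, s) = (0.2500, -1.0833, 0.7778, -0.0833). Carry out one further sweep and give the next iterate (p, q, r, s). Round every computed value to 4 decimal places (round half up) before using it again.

(-0.0139, -0.9120, -0.0370, 0.4421)

One sweep:
  p = (2 - (-1)·-1.0833 - (1)·0.7778 - (-1)·-0.0833) / (-4) = -0.0139
  q = (-12 - (3)·0.2500 - (-2)·0.7778 - (3)·-0.0833) / (12) = -0.9120
  r = (2 - (-1)·0.2500 - (-2)·-1.0833 - (3)·-0.0833) / (-9) = -0.0370
  s = (-6 - (4)·0.2500 - (3)·-1.0833 - (2)·0.7778) / (-12) = 0.4421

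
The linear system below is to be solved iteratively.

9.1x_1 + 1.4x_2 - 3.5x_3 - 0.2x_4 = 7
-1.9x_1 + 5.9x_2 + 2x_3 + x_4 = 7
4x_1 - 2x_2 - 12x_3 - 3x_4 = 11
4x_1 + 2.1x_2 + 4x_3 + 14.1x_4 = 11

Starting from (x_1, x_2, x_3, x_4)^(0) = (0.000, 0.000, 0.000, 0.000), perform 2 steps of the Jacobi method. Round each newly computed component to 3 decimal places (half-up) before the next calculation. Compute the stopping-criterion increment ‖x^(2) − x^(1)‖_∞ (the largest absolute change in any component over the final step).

0.518

Iteration 1:
  x_1 = (7 - (1.4)·0.000 - (-3.5)·0.000 - (-0.2)·0.000) / (9.1) = 0.769
  x_2 = (7 - (-1.9)·0.000 - (2)·0.000 - (1)·0.000) / (5.9) = 1.186
  x_3 = (11 - (4)·0.000 - (-2)·0.000 - (-3)·0.000) / (-12) = -0.917
  x_4 = (11 - (4)·0.000 - (2.1)·0.000 - (4)·0.000) / (14.1) = 0.780
Iteration 2:
  x_1 = (7 - (1.4)·1.186 - (-3.5)·-0.917 - (-0.2)·0.780) / (9.1) = 0.251
  x_2 = (7 - (-1.9)·0.769 - (2)·-0.917 - (1)·0.780) / (5.9) = 1.613
  x_3 = (11 - (4)·0.769 - (-2)·1.186 - (-3)·0.780) / (-12) = -1.053
  x_4 = (11 - (4)·0.769 - (2.1)·1.186 - (4)·-0.917) / (14.1) = 0.645
Change: (-0.518, 0.427, -0.136, -0.135) → max |·| = 0.518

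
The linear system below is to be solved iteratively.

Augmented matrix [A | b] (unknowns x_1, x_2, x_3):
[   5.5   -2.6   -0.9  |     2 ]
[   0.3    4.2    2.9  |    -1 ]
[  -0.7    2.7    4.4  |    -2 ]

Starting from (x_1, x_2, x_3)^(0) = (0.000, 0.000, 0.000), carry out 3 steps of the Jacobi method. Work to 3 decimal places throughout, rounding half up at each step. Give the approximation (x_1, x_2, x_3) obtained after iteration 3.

(0.346, -0.077, -0.457)

Iteration 1:
  x_1 = (2 - (-2.6)·0.000 - (-0.9)·0.000) / (5.5) = 0.364
  x_2 = (-1 - (0.3)·0.000 - (2.9)·0.000) / (4.2) = -0.238
  x_3 = (-2 - (-0.7)·0.000 - (2.7)·0.000) / (4.4) = -0.455
Iteration 2:
  x_1 = (2 - (-2.6)·-0.238 - (-0.9)·-0.455) / (5.5) = 0.177
  x_2 = (-1 - (0.3)·0.364 - (2.9)·-0.455) / (4.2) = 0.050
  x_3 = (-2 - (-0.7)·0.364 - (2.7)·-0.238) / (4.4) = -0.251
Iteration 3:
  x_1 = (2 - (-2.6)·0.050 - (-0.9)·-0.251) / (5.5) = 0.346
  x_2 = (-1 - (0.3)·0.177 - (2.9)·-0.251) / (4.2) = -0.077
  x_3 = (-2 - (-0.7)·0.177 - (2.7)·0.050) / (4.4) = -0.457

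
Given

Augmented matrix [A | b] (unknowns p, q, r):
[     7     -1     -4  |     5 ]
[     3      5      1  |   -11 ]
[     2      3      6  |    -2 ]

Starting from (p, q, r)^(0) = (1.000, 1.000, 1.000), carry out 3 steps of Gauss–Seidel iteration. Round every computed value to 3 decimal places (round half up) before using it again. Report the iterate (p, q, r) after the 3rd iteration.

(0.787, -2.837, 0.823)

Iteration 1:
  p = (5 - (-1)·1.000 - (-4)·1.000) / (7) = 1.429
  q = (-11 - (3)·1.429 - (1)·1.000) / (5) = -3.257
  r = (-2 - (2)·1.429 - (3)·-3.257) / (6) = 0.819
Iteration 2:
  p = (5 - (-1)·-3.257 - (-4)·0.819) / (7) = 0.717
  q = (-11 - (3)·0.717 - (1)·0.819) / (5) = -2.794
  r = (-2 - (2)·0.717 - (3)·-2.794) / (6) = 0.825
Iteration 3:
  p = (5 - (-1)·-2.794 - (-4)·0.825) / (7) = 0.787
  q = (-11 - (3)·0.787 - (1)·0.825) / (5) = -2.837
  r = (-2 - (2)·0.787 - (3)·-2.837) / (6) = 0.823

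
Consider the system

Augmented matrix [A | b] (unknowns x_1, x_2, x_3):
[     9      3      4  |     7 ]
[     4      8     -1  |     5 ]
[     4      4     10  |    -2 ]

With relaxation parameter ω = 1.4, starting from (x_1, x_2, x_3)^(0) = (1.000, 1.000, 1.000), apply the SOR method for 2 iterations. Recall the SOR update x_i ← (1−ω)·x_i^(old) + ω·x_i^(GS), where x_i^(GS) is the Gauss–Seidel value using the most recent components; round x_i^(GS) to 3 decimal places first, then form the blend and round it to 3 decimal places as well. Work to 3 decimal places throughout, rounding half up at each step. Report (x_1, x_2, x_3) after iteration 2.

(1.423, -0.665, -0.313)

Iteration 1:
  x_1: GS value = (7 - (3)·1.000 - (4)·1.000) / (9) = 0.000;  x_1 ← (1−ω)·1.000 + ω·0.000 = -0.400
  x_2: GS value = (5 - (4)·-0.400 - (-1)·1.000) / (8) = 0.950;  x_2 ← (1−ω)·1.000 + ω·0.950 = 0.930
  x_3: GS value = (-2 - (4)·-0.400 - (4)·0.930) / (10) = -0.412;  x_3 ← (1−ω)·1.000 + ω·-0.412 = -0.977
Iteration 2:
  x_1: GS value = (7 - (3)·0.930 - (4)·-0.977) / (9) = 0.902;  x_1 ← (1−ω)·-0.400 + ω·0.902 = 1.423
  x_2: GS value = (5 - (4)·1.423 - (-1)·-0.977) / (8) = -0.209;  x_2 ← (1−ω)·0.930 + ω·-0.209 = -0.665
  x_3: GS value = (-2 - (4)·1.423 - (4)·-0.665) / (10) = -0.503;  x_3 ← (1−ω)·-0.977 + ω·-0.503 = -0.313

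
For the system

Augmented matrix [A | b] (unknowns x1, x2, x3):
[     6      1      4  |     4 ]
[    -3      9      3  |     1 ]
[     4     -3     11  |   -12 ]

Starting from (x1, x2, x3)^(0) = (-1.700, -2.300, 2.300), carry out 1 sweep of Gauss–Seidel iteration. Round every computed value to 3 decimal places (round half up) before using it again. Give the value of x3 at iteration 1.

-1.138

Iteration 1:
  x1 = (4 - (1)·-2.300 - (4)·2.300) / (6) = -0.483
  x2 = (1 - (-3)·-0.483 - (3)·2.300) / (9) = -0.817
  x3 = (-12 - (4)·-0.483 - (-3)·-0.817) / (11) = -1.138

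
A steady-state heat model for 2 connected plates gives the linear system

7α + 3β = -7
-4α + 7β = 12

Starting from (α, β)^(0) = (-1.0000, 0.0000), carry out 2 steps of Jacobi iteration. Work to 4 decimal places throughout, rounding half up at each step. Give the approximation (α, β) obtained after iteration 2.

(-1.4898, 1.1429)

Iteration 1:
  α = (-7 - (3)·0.0000) / (7) = -1.0000
  β = (12 - (-4)·-1.0000) / (7) = 1.1429
Iteration 2:
  α = (-7 - (3)·1.1429) / (7) = -1.4898
  β = (12 - (-4)·-1.0000) / (7) = 1.1429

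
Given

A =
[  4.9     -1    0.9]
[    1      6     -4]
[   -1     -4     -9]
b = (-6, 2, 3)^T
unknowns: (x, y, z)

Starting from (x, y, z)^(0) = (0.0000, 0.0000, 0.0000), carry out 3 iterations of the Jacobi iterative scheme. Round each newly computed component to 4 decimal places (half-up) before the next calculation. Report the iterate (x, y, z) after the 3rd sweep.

Iteration 1:
  x = (-6 - (-1)·0.0000 - (0.9)·0.0000) / (4.9) = -1.2245
  y = (2 - (1)·0.0000 - (-4)·0.0000) / (6) = 0.3333
  z = (3 - (-1)·0.0000 - (-4)·0.0000) / (-9) = -0.3333
Iteration 2:
  x = (-6 - (-1)·0.3333 - (0.9)·-0.3333) / (4.9) = -1.0953
  y = (2 - (1)·-1.2245 - (-4)·-0.3333) / (6) = 0.3152
  z = (3 - (-1)·-1.2245 - (-4)·0.3333) / (-9) = -0.3454
Iteration 3:
  x = (-6 - (-1)·0.3152 - (0.9)·-0.3454) / (4.9) = -1.0967
  y = (2 - (1)·-1.0953 - (-4)·-0.3454) / (6) = 0.2856
  z = (3 - (-1)·-1.0953 - (-4)·0.3152) / (-9) = -0.3517

(-1.0967, 0.2856, -0.3517)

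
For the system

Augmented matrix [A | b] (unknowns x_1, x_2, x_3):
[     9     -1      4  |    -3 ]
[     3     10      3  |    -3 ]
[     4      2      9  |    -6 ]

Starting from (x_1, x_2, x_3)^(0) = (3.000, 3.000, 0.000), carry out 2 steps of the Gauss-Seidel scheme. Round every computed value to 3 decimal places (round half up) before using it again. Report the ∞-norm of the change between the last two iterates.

0.210

Iteration 1:
  x_1 = (-3 - (-1)·3.000 - (4)·0.000) / (9) = 0.000
  x_2 = (-3 - (3)·0.000 - (3)·0.000) / (10) = -0.300
  x_3 = (-6 - (4)·0.000 - (2)·-0.300) / (9) = -0.600
Iteration 2:
  x_1 = (-3 - (-1)·-0.300 - (4)·-0.600) / (9) = -0.100
  x_2 = (-3 - (3)·-0.100 - (3)·-0.600) / (10) = -0.090
  x_3 = (-6 - (4)·-0.100 - (2)·-0.090) / (9) = -0.602
Change: (-0.100, 0.210, -0.002) → max |·| = 0.210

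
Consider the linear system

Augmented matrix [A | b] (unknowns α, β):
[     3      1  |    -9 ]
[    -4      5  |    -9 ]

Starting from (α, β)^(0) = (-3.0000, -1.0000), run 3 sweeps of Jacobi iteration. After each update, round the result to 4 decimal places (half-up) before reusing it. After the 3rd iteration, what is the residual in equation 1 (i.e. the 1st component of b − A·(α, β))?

-0.8533

Iteration 1:
  α = (-9 - (1)·-1.0000) / (3) = -2.6667
  β = (-9 - (-4)·-3.0000) / (5) = -4.2000
Iteration 2:
  α = (-9 - (1)·-4.2000) / (3) = -1.6000
  β = (-9 - (-4)·-2.6667) / (5) = -3.9334
Iteration 3:
  α = (-9 - (1)·-3.9334) / (3) = -1.6889
  β = (-9 - (-4)·-1.6000) / (5) = -3.0800
Residual b − A·x = (-0.8533, -0.3556)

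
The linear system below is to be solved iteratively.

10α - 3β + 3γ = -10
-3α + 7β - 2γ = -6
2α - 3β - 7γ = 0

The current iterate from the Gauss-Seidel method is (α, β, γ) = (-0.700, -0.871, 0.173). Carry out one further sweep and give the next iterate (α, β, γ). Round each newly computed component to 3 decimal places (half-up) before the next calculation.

(-1.313, -1.370, 0.212)

One sweep:
  α = (-10 - (-3)·-0.871 - (3)·0.173) / (10) = -1.313
  β = (-6 - (-3)·-1.313 - (-2)·0.173) / (7) = -1.370
  γ = (0 - (2)·-1.313 - (-3)·-1.370) / (-7) = 0.212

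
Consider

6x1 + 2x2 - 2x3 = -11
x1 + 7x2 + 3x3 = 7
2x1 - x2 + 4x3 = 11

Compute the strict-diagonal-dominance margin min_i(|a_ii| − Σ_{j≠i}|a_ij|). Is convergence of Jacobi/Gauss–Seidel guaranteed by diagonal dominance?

1

row 1: |6| − (2+2) = 2
row 2: |7| − (1+3) = 3
row 3: |4| − (2+1) = 1
minimum over rows = 1 → strictly diagonally dominant (convergence guaranteed)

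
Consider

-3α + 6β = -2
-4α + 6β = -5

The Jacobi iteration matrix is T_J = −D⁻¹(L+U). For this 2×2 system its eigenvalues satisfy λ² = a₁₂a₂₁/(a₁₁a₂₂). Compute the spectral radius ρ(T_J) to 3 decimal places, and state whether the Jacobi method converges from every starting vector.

1.155

a₁₂a₂₁/(a₁₁a₂₂) = (6)·(-4) / ((-3)·(6)) = 1.333333
ρ = √|1.333333| = √1.333333 = 1.155
ρ > 1, so Jacobi diverges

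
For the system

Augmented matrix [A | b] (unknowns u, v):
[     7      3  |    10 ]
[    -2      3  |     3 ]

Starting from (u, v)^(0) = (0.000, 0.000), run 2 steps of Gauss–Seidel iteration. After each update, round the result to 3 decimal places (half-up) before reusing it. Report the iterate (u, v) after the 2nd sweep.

Iteration 1:
  u = (10 - (3)·0.000) / (7) = 1.429
  v = (3 - (-2)·1.429) / (3) = 1.953
Iteration 2:
  u = (10 - (3)·1.953) / (7) = 0.592
  v = (3 - (-2)·0.592) / (3) = 1.395

(0.592, 1.395)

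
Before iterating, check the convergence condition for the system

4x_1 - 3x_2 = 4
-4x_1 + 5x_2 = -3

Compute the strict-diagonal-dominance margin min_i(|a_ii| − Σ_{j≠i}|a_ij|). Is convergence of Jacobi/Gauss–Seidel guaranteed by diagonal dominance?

row 1: |4| − (3) = 1
row 2: |5| − (4) = 1
minimum over rows = 1 → strictly diagonally dominant (convergence guaranteed)

1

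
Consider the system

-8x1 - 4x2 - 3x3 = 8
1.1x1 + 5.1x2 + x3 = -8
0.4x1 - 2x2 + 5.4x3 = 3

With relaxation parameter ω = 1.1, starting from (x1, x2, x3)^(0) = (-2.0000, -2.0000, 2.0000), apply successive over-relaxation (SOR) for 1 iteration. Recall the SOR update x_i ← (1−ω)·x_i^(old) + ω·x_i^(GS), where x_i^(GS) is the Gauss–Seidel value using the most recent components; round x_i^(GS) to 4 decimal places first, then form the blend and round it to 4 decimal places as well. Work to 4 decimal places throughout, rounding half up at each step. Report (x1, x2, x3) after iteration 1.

Iteration 1:
  x1: GS value = (8 - (-4)·-2.0000 - (-3)·2.0000) / (-8) = -0.7500;  x1 ← (1−ω)·-2.0000 + ω·-0.7500 = -0.6250
  x2: GS value = (-8 - (1.1)·-0.6250 - (1)·2.0000) / (5.1) = -1.8260;  x2 ← (1−ω)·-2.0000 + ω·-1.8260 = -1.8086
  x3: GS value = (3 - (0.4)·-0.6250 - (-2)·-1.8086) / (5.4) = -0.0680;  x3 ← (1−ω)·2.0000 + ω·-0.0680 = -0.2748

(-0.6250, -1.8086, -0.2748)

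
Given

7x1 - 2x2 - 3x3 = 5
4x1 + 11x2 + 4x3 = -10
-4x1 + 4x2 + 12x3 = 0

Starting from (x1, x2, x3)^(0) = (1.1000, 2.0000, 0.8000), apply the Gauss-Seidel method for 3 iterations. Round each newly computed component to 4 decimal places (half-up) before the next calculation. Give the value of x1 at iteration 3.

Iteration 1:
  x1 = (5 - (-2)·2.0000 - (-3)·0.8000) / (7) = 1.6286
  x2 = (-10 - (4)·1.6286 - (4)·0.8000) / (11) = -1.7922
  x3 = (0 - (-4)·1.6286 - (4)·-1.7922) / (12) = 1.1403
Iteration 2:
  x1 = (5 - (-2)·-1.7922 - (-3)·1.1403) / (7) = 0.6909
  x2 = (-10 - (4)·0.6909 - (4)·1.1403) / (11) = -1.5750
  x3 = (0 - (-4)·0.6909 - (4)·-1.5750) / (12) = 0.7553
Iteration 3:
  x1 = (5 - (-2)·-1.5750 - (-3)·0.7553) / (7) = 0.5880
  x2 = (-10 - (4)·0.5880 - (4)·0.7553) / (11) = -1.3976
  x3 = (0 - (-4)·0.5880 - (4)·-1.3976) / (12) = 0.6619

0.5880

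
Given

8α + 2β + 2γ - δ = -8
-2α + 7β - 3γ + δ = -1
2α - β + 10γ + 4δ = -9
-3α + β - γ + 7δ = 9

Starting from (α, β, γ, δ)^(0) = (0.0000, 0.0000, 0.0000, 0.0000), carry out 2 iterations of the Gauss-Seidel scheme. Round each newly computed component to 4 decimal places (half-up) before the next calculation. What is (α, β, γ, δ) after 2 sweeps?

(-0.6056, -0.7503, -1.1788, 0.9650)

Iteration 1:
  α = (-8 - (2)·0.0000 - (2)·0.0000 - (-1)·0.0000) / (8) = -1.0000
  β = (-1 - (-2)·-1.0000 - (-3)·0.0000 - (1)·0.0000) / (7) = -0.4286
  γ = (-9 - (2)·-1.0000 - (-1)·-0.4286 - (4)·0.0000) / (10) = -0.7429
  δ = (9 - (-3)·-1.0000 - (1)·-0.4286 - (-1)·-0.7429) / (7) = 0.8122
Iteration 2:
  α = (-8 - (2)·-0.4286 - (2)·-0.7429 - (-1)·0.8122) / (8) = -0.6056
  β = (-1 - (-2)·-0.6056 - (-3)·-0.7429 - (1)·0.8122) / (7) = -0.7503
  γ = (-9 - (2)·-0.6056 - (-1)·-0.7503 - (4)·0.8122) / (10) = -1.1788
  δ = (9 - (-3)·-0.6056 - (1)·-0.7503 - (-1)·-1.1788) / (7) = 0.9650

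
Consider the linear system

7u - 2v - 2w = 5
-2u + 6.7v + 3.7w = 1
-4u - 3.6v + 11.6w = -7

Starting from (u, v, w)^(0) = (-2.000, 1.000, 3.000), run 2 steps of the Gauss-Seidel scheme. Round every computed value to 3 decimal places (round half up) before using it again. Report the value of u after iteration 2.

Iteration 1:
  u = (5 - (-2)·1.000 - (-2)·3.000) / (7) = 1.857
  v = (1 - (-2)·1.857 - (3.7)·3.000) / (6.7) = -0.953
  w = (-7 - (-4)·1.857 - (-3.6)·-0.953) / (11.6) = -0.259
Iteration 2:
  u = (5 - (-2)·-0.953 - (-2)·-0.259) / (7) = 0.368
  v = (1 - (-2)·0.368 - (3.7)·-0.259) / (6.7) = 0.402
  w = (-7 - (-4)·0.368 - (-3.6)·0.402) / (11.6) = -0.352

0.368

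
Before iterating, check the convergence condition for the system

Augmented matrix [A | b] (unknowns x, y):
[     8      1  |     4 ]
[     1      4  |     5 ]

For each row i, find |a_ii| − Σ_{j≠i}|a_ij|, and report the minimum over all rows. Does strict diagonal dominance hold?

3

row 1: |8| − (1) = 7
row 2: |4| − (1) = 3
minimum over rows = 3 → strictly diagonally dominant (convergence guaranteed)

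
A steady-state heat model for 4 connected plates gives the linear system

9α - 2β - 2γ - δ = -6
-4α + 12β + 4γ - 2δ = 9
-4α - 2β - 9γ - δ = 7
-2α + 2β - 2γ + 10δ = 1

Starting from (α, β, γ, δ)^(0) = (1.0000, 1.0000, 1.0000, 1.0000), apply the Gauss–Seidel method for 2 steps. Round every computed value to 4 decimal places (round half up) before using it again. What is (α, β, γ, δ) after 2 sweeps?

(-0.7837, 0.7718, -0.5761, -0.3263)

Iteration 1:
  α = (-6 - (-2)·1.0000 - (-2)·1.0000 - (-1)·1.0000) / (9) = -0.1111
  β = (9 - (-4)·-0.1111 - (4)·1.0000 - (-2)·1.0000) / (12) = 0.5463
  γ = (7 - (-4)·-0.1111 - (-2)·0.5463 - (-1)·1.0000) / (-9) = -0.9609
  δ = (1 - (-2)·-0.1111 - (2)·0.5463 - (-2)·-0.9609) / (10) = -0.2237
Iteration 2:
  α = (-6 - (-2)·0.5463 - (-2)·-0.9609 - (-1)·-0.2237) / (9) = -0.7837
  β = (9 - (-4)·-0.7837 - (4)·-0.9609 - (-2)·-0.2237) / (12) = 0.7718
  γ = (7 - (-4)·-0.7837 - (-2)·0.7718 - (-1)·-0.2237) / (-9) = -0.5761
  δ = (1 - (-2)·-0.7837 - (2)·0.7718 - (-2)·-0.5761) / (10) = -0.3263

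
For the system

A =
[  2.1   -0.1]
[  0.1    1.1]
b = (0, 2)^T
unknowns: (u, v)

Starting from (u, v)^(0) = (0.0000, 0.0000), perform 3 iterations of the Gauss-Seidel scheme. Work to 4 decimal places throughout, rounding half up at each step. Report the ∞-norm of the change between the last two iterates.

0.0004

Iteration 1:
  u = (0 - (-0.1)·0.0000) / (2.1) = 0.0000
  v = (2 - (0.1)·0.0000) / (1.1) = 1.8182
Iteration 2:
  u = (0 - (-0.1)·1.8182) / (2.1) = 0.0866
  v = (2 - (0.1)·0.0866) / (1.1) = 1.8103
Iteration 3:
  u = (0 - (-0.1)·1.8103) / (2.1) = 0.0862
  v = (2 - (0.1)·0.0862) / (1.1) = 1.8103
Change: (-0.0004, 0.0000) → max |·| = 0.0004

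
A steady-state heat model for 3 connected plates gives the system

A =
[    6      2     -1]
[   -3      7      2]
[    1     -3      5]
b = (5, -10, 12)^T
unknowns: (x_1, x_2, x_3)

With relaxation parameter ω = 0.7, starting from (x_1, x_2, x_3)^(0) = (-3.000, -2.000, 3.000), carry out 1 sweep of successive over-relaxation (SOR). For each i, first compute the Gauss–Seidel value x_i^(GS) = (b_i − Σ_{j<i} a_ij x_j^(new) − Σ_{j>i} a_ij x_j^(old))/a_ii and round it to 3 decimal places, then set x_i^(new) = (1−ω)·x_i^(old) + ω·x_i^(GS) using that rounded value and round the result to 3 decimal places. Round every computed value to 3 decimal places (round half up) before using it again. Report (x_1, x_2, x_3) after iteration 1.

(0.500, -2.050, 1.649)

Iteration 1:
  x_1: GS value = (5 - (2)·-2.000 - (-1)·3.000) / (6) = 2.000;  x_1 ← (1−ω)·-3.000 + ω·2.000 = 0.500
  x_2: GS value = (-10 - (-3)·0.500 - (2)·3.000) / (7) = -2.071;  x_2 ← (1−ω)·-2.000 + ω·-2.071 = -2.050
  x_3: GS value = (12 - (1)·0.500 - (-3)·-2.050) / (5) = 1.070;  x_3 ← (1−ω)·3.000 + ω·1.070 = 1.649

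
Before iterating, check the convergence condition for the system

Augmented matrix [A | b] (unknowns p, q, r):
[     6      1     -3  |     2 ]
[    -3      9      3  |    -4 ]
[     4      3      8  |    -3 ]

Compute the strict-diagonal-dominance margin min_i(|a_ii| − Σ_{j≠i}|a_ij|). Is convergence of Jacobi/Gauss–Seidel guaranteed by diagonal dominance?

1

row 1: |6| − (1+3) = 2
row 2: |9| − (3+3) = 3
row 3: |8| − (4+3) = 1
minimum over rows = 1 → strictly diagonally dominant (convergence guaranteed)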